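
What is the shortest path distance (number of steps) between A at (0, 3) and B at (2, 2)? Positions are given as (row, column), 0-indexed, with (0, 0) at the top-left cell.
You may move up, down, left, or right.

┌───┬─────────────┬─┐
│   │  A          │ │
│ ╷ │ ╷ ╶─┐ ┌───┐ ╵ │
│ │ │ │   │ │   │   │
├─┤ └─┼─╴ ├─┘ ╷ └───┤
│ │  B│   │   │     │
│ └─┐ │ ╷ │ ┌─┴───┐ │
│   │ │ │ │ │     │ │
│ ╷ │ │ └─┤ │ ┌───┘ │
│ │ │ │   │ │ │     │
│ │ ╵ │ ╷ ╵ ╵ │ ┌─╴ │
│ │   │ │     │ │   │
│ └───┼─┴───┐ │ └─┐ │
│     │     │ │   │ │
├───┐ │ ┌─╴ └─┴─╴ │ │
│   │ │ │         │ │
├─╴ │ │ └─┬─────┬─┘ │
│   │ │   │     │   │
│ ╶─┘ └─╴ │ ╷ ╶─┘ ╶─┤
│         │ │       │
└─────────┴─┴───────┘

Finding path from (0, 3) to (2, 2):
Path: (0,3) → (1,3) → (1,4) → (2,4) → (2,3) → (3,3) → (4,3) → (4,4) → (5,4) → (5,5) → (4,5) → (3,5) → (2,5) → (2,6) → (1,6) → (1,7) → (2,7) → (2,8) → (2,9) → (3,9) → (4,9) → (4,8) → (4,7) → (5,7) → (6,7) → (6,8) → (7,8) → (7,7) → (7,6) → (7,5) → (6,5) → (6,4) → (6,3) → (7,3) → (8,3) → (8,4) → (9,4) → (9,3) → (9,2) → (8,2) → (7,2) → (6,2) → (6,1) → (6,0) → (5,0) → (4,0) → (3,0) → (3,1) → (4,1) → (5,1) → (5,2) → (4,2) → (3,2) → (2,2)
Distance: 53 steps

Solution:

┌───┬─────────────┬─┐
│   │  A          │ │
│ ╷ │ ╷ ╶─┐ ┌───┐ ╵ │
│ │ │ │↳ ↓│ │↱ ↓│   │
├─┤ └─┼─╴ ├─┘ ╷ └───┤
│ │  B│↓ ↲│↱ ↑│↳ → ↓│
│ └─┐ │ ╷ │ ┌─┴───┐ │
│↱ ↓│↑│↓│ │↑│     │↓│
│ ╷ │ │ └─┤ │ ┌───┘ │
│↑│↓│↑│↳ ↓│↑│ │↓ ← ↲│
│ │ ╵ │ ╷ ╵ ╵ │ ┌─╴ │
│↑│↳ ↑│ │↳ ↑  │↓│   │
│ └───┼─┴───┐ │ └─┐ │
│↑ ← ↰│↓ ← ↰│ │↳ ↓│ │
├───┐ │ ┌─╴ └─┴─╴ │ │
│   │↑│↓│  ↑ ← ← ↲│ │
├─╴ │ │ └─┬─────┬─┘ │
│   │↑│↳ ↓│     │   │
│ ╶─┘ └─╴ │ ╷ ╶─┘ ╶─┤
│    ↑ ← ↲│ │       │
└─────────┴─┴───────┘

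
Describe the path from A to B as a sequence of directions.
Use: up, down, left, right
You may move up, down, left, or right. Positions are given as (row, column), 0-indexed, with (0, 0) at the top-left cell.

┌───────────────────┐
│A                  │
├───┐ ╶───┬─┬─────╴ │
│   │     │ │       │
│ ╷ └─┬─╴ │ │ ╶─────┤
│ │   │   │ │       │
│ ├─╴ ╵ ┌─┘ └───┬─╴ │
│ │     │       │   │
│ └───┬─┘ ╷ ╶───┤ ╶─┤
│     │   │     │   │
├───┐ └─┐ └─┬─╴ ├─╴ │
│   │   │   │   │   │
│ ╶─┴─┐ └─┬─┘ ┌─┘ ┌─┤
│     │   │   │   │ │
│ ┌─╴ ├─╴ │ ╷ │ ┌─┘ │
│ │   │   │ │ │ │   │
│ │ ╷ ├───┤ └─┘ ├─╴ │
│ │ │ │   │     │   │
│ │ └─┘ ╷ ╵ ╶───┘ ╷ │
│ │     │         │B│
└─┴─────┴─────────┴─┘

Finding the path and converting it to directions:
Path through cells: (0,0) → (0,1) → (0,2) → (0,3) → (0,4) → (0,5) → (0,6) → (0,7) → (0,8) → (0,9) → (1,9) → (1,8) → (1,7) → (1,6) → (2,6) → (2,7) → (2,8) → (2,9) → (3,9) → (3,8) → (4,8) → (4,9) → (5,9) → (5,8) → (6,8) → (6,7) → (7,7) → (8,7) → (8,6) → (8,5) → (9,5) → (9,6) → (9,7) → (9,8) → (8,8) → (8,9) → (9,9)
Directions: right, right, right, right, right, right, right, right, right, down, left, left, left, down, right, right, right, down, left, down, right, down, left, down, left, down, down, left, left, down, right, right, right, up, right, down

Solution:

┌───────────────────┐
│A → → → → → → → → ↓│
├───┐ ╶───┬─┬─────╴ │
│   │     │ │↓ ← ← ↲│
│ ╷ └─┬─╴ │ │ ╶─────┤
│ │   │   │ │↳ → → ↓│
│ ├─╴ ╵ ┌─┘ └───┬─╴ │
│ │     │       │↓ ↲│
│ └───┬─┘ ╷ ╶───┤ ╶─┤
│     │   │     │↳ ↓│
├───┐ └─┐ └─┬─╴ ├─╴ │
│   │   │   │   │↓ ↲│
│ ╶─┴─┐ └─┬─┘ ┌─┘ ┌─┤
│     │   │   │↓ ↲│ │
│ ┌─╴ ├─╴ │ ╷ │ ┌─┘ │
│ │   │   │ │ │↓│   │
│ │ ╷ ├───┤ └─┘ ├─╴ │
│ │ │ │   │↓ ← ↲│↱ ↓│
│ │ └─┘ ╷ ╵ ╶───┘ ╷ │
│ │     │  ↳ → → ↑│B│
└─┴─────┴─────────┴─┘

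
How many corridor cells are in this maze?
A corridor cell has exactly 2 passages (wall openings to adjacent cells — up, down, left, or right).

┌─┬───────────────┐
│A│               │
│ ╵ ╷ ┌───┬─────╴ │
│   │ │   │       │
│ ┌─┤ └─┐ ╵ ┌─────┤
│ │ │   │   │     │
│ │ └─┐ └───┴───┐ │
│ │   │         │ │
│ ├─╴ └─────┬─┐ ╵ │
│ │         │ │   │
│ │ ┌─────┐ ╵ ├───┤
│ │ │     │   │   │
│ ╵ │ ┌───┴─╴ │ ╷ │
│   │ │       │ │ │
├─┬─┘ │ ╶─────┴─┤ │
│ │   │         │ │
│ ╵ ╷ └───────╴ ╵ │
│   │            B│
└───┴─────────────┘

Counting cells with exactly 2 passages:
Total corridor cells: 67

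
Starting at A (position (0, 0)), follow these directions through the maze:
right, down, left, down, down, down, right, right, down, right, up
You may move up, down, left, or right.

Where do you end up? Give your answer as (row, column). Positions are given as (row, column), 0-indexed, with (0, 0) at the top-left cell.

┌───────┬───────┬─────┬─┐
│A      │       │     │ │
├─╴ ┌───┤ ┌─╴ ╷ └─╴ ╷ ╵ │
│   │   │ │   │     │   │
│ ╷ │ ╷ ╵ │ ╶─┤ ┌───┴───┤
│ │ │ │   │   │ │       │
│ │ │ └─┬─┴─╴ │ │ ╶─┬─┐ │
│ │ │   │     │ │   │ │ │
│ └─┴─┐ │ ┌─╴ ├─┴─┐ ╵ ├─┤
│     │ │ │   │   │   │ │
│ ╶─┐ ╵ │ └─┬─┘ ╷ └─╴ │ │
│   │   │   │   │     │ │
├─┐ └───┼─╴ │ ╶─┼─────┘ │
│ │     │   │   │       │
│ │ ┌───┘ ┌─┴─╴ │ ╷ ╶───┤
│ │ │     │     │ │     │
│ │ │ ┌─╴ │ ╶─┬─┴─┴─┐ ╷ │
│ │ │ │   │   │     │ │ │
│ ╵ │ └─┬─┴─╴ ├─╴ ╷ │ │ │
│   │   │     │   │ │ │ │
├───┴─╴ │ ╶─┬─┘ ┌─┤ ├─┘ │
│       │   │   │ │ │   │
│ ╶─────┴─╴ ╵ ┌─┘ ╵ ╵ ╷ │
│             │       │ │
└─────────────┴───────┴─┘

Following directions step by step:
Start: (0, 0)
  right: (0, 0) → (0, 1)
  down: (0, 1) → (1, 1)
  left: (1, 1) → (1, 0)
  down: (1, 0) → (2, 0)
  down: (2, 0) → (3, 0)
  down: (3, 0) → (4, 0)
  right: (4, 0) → (4, 1)
  right: (4, 1) → (4, 2)
  down: (4, 2) → (5, 2)
  right: (5, 2) → (5, 3)
  up: (5, 3) → (4, 3)
Final position: (4, 3)

Path taken:

┌───────┬───────┬─────┬─┐
│A ↓    │       │     │ │
├─╴ ┌───┤ ┌─╴ ╷ └─╴ ╷ ╵ │
│↓ ↲│   │ │   │     │   │
│ ╷ │ ╷ ╵ │ ╶─┤ ┌───┴───┤
│↓│ │ │   │   │ │       │
│ │ │ └─┬─┴─╴ │ │ ╶─┬─┐ │
│↓│ │   │     │ │   │ │ │
│ └─┴─┐ │ ┌─╴ ├─┴─┐ ╵ ├─┤
│↳ → ↓│B│ │   │   │   │ │
│ ╶─┐ ╵ │ └─┬─┘ ╷ └─╴ │ │
│   │↳ ↑│   │   │     │ │
├─┐ └───┼─╴ │ ╶─┼─────┘ │
│ │     │   │   │       │
│ │ ┌───┘ ┌─┴─╴ │ ╷ ╶───┤
│ │ │     │     │ │     │
│ │ │ ┌─╴ │ ╶─┬─┴─┴─┐ ╷ │
│ │ │ │   │   │     │ │ │
│ ╵ │ └─┬─┴─╴ ├─╴ ╷ │ │ │
│   │   │     │   │ │ │ │
├───┴─╴ │ ╶─┬─┘ ┌─┤ ├─┘ │
│       │   │   │ │ │   │
│ ╶─────┴─╴ ╵ ┌─┘ ╵ ╵ ╷ │
│             │       │ │
└─────────────┴───────┴─┘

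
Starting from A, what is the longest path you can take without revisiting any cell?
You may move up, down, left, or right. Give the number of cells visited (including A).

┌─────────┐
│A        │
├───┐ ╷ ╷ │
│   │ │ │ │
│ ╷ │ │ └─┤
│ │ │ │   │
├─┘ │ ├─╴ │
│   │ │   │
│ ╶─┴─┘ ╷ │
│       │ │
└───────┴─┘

Finding longest simple path using DFS:
Start: (0, 0)
Longest path visits 19 cells
Path: A → right → right → right → down → down → right → down → left → down → left → left → left → up → right → up → up → left → down

Solution:

┌─────────┐
│A → → ↓  │
├───┐ ╷ ╷ │
│↓ ↰│ │↓│ │
│ ╷ │ │ └─┤
│B│↑│ │↳ ↓│
├─┘ │ ├─╴ │
│↱ ↑│ │↓ ↲│
│ ╶─┴─┘ ╷ │
│↑ ← ← ↲│ │
└───────┴─┘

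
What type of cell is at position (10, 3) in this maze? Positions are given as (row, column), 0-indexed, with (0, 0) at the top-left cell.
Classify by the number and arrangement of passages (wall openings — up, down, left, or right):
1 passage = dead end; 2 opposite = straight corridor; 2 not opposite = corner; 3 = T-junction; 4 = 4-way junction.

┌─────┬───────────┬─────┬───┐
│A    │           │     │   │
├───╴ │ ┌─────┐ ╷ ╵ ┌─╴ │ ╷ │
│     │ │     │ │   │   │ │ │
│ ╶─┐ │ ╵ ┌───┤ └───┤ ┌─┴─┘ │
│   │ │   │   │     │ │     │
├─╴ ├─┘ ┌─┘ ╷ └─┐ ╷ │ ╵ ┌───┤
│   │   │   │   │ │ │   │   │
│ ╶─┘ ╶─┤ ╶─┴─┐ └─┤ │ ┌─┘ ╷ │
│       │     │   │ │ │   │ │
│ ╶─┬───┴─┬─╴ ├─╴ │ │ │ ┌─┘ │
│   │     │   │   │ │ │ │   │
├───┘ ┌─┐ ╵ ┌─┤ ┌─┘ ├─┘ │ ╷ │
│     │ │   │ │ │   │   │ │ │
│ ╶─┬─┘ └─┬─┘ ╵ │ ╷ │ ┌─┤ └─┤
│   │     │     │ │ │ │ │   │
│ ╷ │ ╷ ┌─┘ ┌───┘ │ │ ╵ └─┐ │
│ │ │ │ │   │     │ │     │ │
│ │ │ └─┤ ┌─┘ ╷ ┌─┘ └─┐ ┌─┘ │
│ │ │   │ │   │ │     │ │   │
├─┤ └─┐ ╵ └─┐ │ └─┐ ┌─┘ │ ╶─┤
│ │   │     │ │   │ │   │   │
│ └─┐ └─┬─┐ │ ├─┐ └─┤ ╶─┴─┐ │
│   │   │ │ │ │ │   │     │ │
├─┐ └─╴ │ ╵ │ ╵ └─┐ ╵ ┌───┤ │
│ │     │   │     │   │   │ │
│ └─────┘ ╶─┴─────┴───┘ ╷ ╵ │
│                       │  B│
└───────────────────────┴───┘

Checking cell at (10, 3):
Number of passages: 2
Cell type: corner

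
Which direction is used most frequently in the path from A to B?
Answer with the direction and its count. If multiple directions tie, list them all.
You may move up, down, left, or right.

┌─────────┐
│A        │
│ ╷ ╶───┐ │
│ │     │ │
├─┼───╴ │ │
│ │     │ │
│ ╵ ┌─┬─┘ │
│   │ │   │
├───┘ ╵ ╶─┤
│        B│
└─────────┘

Directions: right, right, right, right, down, down, down, left, down, right
Counts: {'right': 5, 'down': 4, 'left': 1}
Most common: right (5 times)

Solution:

┌─────────┐
│A → → → ↓│
│ ╷ ╶───┐ │
│ │     │↓│
├─┼───╴ │ │
│ │     │↓│
│ ╵ ┌─┬─┘ │
│   │ │↓ ↲│
├───┘ ╵ ╶─┤
│      ↳ B│
└─────────┘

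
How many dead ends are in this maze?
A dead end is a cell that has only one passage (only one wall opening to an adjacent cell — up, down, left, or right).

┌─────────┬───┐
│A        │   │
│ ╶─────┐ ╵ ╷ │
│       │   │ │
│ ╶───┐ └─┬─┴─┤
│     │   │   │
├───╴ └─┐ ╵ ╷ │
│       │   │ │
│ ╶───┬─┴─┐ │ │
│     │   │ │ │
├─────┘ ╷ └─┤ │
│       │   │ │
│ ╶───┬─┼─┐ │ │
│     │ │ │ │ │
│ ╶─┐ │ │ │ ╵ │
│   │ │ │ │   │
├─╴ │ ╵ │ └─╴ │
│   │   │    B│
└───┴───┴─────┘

Checking each cell for number of passages:

Dead ends found at positions:
  (1, 6)
  (3, 3)
  (4, 2)
  (4, 5)
  (6, 3)
  (6, 4)
  (8, 0)
Total dead ends: 7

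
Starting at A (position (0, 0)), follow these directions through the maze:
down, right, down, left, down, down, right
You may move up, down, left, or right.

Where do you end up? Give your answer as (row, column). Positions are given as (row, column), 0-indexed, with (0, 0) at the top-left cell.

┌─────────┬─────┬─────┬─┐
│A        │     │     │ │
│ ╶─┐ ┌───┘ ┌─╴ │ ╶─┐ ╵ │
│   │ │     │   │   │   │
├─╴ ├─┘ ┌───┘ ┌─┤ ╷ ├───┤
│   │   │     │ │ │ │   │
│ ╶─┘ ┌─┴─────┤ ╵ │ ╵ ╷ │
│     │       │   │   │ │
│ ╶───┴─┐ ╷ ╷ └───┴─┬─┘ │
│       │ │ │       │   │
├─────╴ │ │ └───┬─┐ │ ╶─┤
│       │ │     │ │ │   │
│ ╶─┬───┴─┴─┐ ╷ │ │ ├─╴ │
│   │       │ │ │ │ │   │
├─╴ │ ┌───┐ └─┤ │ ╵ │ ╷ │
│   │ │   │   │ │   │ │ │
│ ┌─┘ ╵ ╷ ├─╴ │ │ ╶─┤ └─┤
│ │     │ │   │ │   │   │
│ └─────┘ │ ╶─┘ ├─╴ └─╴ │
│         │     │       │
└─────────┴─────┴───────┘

Following directions step by step:
Start: (0, 0)
  down: (0, 0) → (1, 0)
  right: (1, 0) → (1, 1)
  down: (1, 1) → (2, 1)
  left: (2, 1) → (2, 0)
  down: (2, 0) → (3, 0)
  down: (3, 0) → (4, 0)
  right: (4, 0) → (4, 1)
Final position: (4, 1)

Path taken:

┌─────────┬─────┬─────┬─┐
│A        │     │     │ │
│ ╶─┐ ┌───┘ ┌─╴ │ ╶─┐ ╵ │
│↳ ↓│ │     │   │   │   │
├─╴ ├─┘ ┌───┘ ┌─┤ ╷ ├───┤
│↓ ↲│   │     │ │ │ │   │
│ ╶─┘ ┌─┴─────┤ ╵ │ ╵ ╷ │
│↓    │       │   │   │ │
│ ╶───┴─┐ ╷ ╷ └───┴─┬─┘ │
│↳ B    │ │ │       │   │
├─────╴ │ │ └───┬─┐ │ ╶─┤
│       │ │     │ │ │   │
│ ╶─┬───┴─┴─┐ ╷ │ │ ├─╴ │
│   │       │ │ │ │ │   │
├─╴ │ ┌───┐ └─┤ │ ╵ │ ╷ │
│   │ │   │   │ │   │ │ │
│ ┌─┘ ╵ ╷ ├─╴ │ │ ╶─┤ └─┤
│ │     │ │   │ │   │   │
│ └─────┘ │ ╶─┘ ├─╴ └─╴ │
│         │     │       │
└─────────┴─────┴───────┘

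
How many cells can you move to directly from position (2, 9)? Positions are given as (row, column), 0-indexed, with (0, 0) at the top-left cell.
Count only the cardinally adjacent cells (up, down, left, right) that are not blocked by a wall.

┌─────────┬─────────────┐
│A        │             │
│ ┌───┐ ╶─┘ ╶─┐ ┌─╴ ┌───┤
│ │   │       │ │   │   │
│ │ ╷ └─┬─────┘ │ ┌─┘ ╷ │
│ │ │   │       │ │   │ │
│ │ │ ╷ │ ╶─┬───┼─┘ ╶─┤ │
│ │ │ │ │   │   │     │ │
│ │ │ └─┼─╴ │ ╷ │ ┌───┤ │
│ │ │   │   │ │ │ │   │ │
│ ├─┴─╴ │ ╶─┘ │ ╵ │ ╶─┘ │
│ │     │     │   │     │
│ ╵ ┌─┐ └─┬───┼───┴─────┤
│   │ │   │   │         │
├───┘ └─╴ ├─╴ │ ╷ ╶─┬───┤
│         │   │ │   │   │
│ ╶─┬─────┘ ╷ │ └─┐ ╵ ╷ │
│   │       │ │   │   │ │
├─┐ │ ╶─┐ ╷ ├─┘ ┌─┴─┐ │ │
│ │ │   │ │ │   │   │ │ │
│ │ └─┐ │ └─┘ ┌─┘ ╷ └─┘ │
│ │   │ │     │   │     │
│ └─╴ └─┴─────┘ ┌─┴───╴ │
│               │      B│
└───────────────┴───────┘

Checking passable neighbors of (2, 9):
Neighbors: (3, 9), (2, 10)
Count: 2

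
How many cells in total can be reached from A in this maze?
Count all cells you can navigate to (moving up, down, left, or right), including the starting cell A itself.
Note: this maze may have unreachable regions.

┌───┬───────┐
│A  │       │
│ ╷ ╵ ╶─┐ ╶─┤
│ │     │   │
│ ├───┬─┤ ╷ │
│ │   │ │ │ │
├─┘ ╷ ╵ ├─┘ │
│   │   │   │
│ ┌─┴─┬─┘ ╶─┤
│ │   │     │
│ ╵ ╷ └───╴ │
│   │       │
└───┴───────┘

Using BFS/flood-fill to find all reachable cells from A:
Maze size: 6 × 6 = 36 total cells
All cells are reachable — the maze is fully connected.
Reachable cells: 36

Reachable region (· marks reachable cells):

┌───┬───────┐
│A ·│· · · ·│
│ ╷ ╵ ╶─┐ ╶─┤
│·│· · ·│· ·│
│ ├───┬─┤ ╷ │
│·│· ·│·│·│·│
├─┘ ╷ ╵ ├─┘ │
│· ·│· ·│· ·│
│ ┌─┴─┬─┘ ╶─┤
│·│· ·│· · ·│
│ ╵ ╷ └───╴ │
│· ·│· · · ·│
└───┴───────┘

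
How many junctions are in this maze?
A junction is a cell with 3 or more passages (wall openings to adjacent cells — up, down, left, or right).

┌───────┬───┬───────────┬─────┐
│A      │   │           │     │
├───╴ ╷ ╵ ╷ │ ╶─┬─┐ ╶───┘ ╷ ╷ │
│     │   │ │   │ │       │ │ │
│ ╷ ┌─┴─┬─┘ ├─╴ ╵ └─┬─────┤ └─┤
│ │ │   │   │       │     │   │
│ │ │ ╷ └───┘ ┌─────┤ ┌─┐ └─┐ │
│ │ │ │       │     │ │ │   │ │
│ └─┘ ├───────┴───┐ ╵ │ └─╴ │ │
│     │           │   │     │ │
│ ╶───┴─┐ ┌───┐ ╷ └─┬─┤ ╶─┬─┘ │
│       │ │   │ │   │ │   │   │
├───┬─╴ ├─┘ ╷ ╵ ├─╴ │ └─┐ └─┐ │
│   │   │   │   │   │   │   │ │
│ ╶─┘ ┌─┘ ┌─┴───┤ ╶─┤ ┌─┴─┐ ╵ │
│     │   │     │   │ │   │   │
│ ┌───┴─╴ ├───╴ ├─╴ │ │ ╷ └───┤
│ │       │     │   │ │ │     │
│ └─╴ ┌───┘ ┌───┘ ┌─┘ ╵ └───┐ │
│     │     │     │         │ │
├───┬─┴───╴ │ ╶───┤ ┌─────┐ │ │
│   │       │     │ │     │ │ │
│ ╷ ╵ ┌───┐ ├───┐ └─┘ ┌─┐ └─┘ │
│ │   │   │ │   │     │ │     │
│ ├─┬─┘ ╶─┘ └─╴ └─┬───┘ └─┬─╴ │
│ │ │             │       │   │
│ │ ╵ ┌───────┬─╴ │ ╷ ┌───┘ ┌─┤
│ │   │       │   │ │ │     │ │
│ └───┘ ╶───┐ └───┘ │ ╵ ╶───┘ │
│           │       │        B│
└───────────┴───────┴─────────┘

Checking each cell for number of passages:

Junctions found (3+ passages):
  (0, 2): 3 passages
  (0, 9): 3 passages
  (0, 13): 3 passages
  (1, 1): 3 passages
  (2, 7): 3 passages
  (2, 8): 3 passages
  (4, 0): 3 passages
  (4, 4): 3 passages
  (4, 7): 3 passages
  (4, 11): 3 passages
  (5, 14): 3 passages
  (6, 10): 3 passages
  (7, 0): 3 passages
  (7, 4): 3 passages
  (8, 2): 3 passages
  (9, 5): 3 passages
  (9, 10): 3 passages
  (9, 11): 3 passages
  (10, 5): 3 passages
  (11, 14): 3 passages
  (12, 3): 3 passages
  (12, 5): 3 passages
  (12, 7): 3 passages
  (12, 10): 3 passages
  (12, 11): 3 passages
  (14, 3): 3 passages
  (14, 11): 3 passages
Total junctions: 27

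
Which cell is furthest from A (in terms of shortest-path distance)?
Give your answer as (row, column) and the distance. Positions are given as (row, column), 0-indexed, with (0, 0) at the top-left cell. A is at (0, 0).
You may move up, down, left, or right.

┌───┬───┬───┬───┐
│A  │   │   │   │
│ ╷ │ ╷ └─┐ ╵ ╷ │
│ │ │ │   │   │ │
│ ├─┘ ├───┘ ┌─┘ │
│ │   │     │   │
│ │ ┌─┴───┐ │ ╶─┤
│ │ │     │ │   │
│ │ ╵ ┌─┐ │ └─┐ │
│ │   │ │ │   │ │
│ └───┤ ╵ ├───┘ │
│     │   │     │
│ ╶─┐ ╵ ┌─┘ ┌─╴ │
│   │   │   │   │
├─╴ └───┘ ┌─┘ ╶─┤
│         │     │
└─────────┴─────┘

Computing BFS distances from A to all cells:
Furthest cell: (4, 6)
Distance: 30 steps

Path from A to the furthest cell:

┌───┬───┬───┬───┐
│A  │   │   │↓ ↰│
│ ╷ │ ╷ └─┐ ╵ ╷ │
│↓│ │ │   │↓ ↲│↑│
│ ├─┘ ├───┘ ┌─┘ │
│↓│   │    ↓│↱ ↑│
│ │ ┌─┴───┐ │ ╶─┤
│↓│ │     │↓│↑ ↰│
│ │ ╵ ┌─┐ │ └─┐ │
│↓│   │ │ │↳ B│↑│
│ └───┤ ╵ ├───┘ │
│↓    │   │↱ → ↑│
│ ╶─┐ ╵ ┌─┘ ┌─╴ │
│↳ ↓│   │↱ ↑│   │
├─╴ └───┘ ┌─┘ ╶─┤
│  ↳ → → ↑│     │
└─────────┴─────┘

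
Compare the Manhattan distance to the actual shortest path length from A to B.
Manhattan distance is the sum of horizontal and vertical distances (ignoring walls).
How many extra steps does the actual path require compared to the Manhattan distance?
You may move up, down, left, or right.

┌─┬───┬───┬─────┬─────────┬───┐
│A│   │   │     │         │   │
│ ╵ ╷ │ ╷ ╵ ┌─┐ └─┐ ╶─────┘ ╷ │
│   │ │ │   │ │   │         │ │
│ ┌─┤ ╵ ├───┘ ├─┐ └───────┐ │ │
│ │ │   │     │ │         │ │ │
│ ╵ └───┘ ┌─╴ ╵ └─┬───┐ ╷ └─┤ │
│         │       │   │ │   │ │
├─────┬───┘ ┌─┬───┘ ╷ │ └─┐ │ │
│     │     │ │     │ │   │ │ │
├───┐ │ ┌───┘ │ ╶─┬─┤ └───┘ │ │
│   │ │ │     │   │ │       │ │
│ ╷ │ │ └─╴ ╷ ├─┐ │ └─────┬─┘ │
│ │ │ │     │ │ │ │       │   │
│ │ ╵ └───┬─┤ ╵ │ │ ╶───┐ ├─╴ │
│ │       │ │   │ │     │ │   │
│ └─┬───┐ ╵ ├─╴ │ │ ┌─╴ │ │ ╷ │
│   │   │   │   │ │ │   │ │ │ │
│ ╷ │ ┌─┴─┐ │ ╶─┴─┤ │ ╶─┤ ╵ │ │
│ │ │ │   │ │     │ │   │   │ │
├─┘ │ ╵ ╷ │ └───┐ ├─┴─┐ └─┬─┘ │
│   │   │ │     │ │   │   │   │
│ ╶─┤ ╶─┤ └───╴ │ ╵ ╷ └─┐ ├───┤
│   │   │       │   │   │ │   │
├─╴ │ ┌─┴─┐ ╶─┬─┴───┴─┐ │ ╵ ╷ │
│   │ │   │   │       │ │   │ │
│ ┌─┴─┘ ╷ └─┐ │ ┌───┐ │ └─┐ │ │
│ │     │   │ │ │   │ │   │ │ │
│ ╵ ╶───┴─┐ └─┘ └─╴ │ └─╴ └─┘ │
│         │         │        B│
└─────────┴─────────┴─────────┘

Manhattan distance: |14 - 0| + |14 - 0| = 28
Actual path length: 42
Extra steps: 42 - 28 = 14

Solution:

┌─┬───┬───┬─────┬─────────┬───┐
│A│   │   │     │         │   │
│ ╵ ╷ │ ╷ ╵ ┌─┐ └─┐ ╶─────┘ ╷ │
│↓  │ │ │   │ │   │         │ │
│ ┌─┤ ╵ ├───┘ ├─┐ └───────┐ │ │
│↓│ │   │↱ → ↓│ │         │ │ │
│ ╵ └───┘ ┌─╴ ╵ └─┬───┐ ╷ └─┤ │
│↳ → → → ↑│↓ ↲    │   │ │   │ │
├─────┬───┘ ┌─┬───┘ ╷ │ └─┐ │ │
│     │↓ ← ↲│ │     │ │   │ │ │
├───┐ │ ┌───┘ │ ╶─┬─┤ └───┘ │ │
│   │ │↓│  ↱ ↓│   │ │       │ │
│ ╷ │ │ └─╴ ╷ ├─┐ │ └─────┬─┘ │
│ │ │ │↳ → ↑│↓│ │ │       │   │
│ │ ╵ └───┬─┤ ╵ │ │ ╶───┐ ├─╴ │
│ │       │ │↳ ↓│ │     │ │   │
│ └─┬───┐ ╵ ├─╴ │ │ ┌─╴ │ │ ╷ │
│   │   │   │↓ ↲│ │ │   │ │ │ │
│ ╷ │ ┌─┴─┐ │ ╶─┴─┤ │ ╶─┤ ╵ │ │
│ │ │ │   │ │↳ → ↓│ │   │   │ │
├─┘ │ ╵ ╷ │ └───┐ ├─┴─┐ └─┬─┘ │
│   │   │ │     │↓│↱ ↓│   │   │
│ ╶─┤ ╶─┤ └───╴ │ ╵ ╷ └─┐ ├───┤
│   │   │       │↳ ↑│↳ ↓│ │   │
├─╴ │ ┌─┴─┐ ╶─┬─┴───┴─┐ │ ╵ ╷ │
│   │ │   │   │       │↓│   │ │
│ ┌─┴─┘ ╷ └─┐ │ ┌───┐ │ └─┐ │ │
│ │     │   │ │ │   │ │↳ ↓│ │ │
│ ╵ ╶───┴─┐ └─┘ └─╴ │ └─╴ └─┘ │
│         │         │    ↳ → B│
└─────────┴─────────┴─────────┘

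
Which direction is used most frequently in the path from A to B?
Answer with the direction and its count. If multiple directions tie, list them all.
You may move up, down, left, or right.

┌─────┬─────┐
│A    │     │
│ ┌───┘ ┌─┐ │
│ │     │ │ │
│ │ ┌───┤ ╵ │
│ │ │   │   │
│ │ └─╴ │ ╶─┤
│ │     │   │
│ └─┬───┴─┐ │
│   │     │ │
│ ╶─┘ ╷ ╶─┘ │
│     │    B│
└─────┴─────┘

Directions: down, down, down, down, down, right, right, up, right, down, right, right
Counts: {'down': 6, 'right': 5, 'up': 1}
Most common: down (6 times)

Solution:

┌─────┬─────┐
│A    │     │
│ ┌───┘ ┌─┐ │
│↓│     │ │ │
│ │ ┌───┤ ╵ │
│↓│ │   │   │
│ │ └─╴ │ ╶─┤
│↓│     │   │
│ └─┬───┴─┐ │
│↓  │↱ ↓  │ │
│ ╶─┘ ╷ ╶─┘ │
│↳ → ↑│↳ → B│
└─────┴─────┘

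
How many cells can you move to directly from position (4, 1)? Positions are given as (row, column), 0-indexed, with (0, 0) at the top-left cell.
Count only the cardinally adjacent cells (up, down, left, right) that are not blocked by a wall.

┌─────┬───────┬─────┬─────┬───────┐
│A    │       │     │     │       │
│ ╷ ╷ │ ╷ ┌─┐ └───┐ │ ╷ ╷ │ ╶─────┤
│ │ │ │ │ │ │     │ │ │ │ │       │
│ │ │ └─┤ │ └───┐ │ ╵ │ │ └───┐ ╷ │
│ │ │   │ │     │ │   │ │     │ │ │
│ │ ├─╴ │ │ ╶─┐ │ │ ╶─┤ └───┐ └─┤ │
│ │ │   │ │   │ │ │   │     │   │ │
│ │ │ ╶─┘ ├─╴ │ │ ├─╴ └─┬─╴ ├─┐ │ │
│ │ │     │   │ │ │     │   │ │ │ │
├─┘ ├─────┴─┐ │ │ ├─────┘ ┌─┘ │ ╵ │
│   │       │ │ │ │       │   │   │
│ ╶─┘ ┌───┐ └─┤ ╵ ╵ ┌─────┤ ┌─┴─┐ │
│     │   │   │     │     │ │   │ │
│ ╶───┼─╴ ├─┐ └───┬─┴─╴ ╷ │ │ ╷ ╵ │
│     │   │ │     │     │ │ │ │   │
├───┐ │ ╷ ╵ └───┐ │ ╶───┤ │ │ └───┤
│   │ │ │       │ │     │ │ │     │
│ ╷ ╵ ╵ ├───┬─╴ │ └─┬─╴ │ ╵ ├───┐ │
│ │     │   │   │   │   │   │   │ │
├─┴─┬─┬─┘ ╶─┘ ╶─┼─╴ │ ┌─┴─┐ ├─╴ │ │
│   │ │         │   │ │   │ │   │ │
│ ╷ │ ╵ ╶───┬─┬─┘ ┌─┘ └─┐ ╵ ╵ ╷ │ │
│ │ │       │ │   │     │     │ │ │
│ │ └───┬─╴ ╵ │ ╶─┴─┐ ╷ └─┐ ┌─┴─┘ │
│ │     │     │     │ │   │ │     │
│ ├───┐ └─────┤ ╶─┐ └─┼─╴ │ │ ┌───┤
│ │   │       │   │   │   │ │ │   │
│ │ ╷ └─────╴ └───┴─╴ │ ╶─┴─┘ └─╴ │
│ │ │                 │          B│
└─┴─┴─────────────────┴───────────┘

Checking passable neighbors of (4, 1):
Neighbors: (3, 1), (5, 1)
Count: 2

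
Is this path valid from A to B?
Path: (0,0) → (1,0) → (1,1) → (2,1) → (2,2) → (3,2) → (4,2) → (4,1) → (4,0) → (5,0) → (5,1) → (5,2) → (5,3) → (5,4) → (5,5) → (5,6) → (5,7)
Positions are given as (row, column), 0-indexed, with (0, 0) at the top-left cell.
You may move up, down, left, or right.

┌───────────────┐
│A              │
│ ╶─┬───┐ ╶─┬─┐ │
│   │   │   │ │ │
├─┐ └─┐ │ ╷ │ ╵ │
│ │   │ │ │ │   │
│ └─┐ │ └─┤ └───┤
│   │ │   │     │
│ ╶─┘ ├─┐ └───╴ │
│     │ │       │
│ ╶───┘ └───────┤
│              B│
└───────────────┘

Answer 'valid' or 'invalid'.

Checking path validity:
Result: All consecutive moves are passable.

valid

Correct solution:

┌───────────────┐
│A              │
│ ╶─┬───┐ ╶─┬─┐ │
│↳ ↓│   │   │ │ │
├─┐ └─┐ │ ╷ │ ╵ │
│ │↳ ↓│ │ │ │   │
│ └─┐ │ └─┤ └───┤
│   │↓│   │     │
│ ╶─┘ ├─┐ └───╴ │
│↓ ← ↲│ │       │
│ ╶───┘ └───────┤
│↳ → → → → → → B│
└───────────────┘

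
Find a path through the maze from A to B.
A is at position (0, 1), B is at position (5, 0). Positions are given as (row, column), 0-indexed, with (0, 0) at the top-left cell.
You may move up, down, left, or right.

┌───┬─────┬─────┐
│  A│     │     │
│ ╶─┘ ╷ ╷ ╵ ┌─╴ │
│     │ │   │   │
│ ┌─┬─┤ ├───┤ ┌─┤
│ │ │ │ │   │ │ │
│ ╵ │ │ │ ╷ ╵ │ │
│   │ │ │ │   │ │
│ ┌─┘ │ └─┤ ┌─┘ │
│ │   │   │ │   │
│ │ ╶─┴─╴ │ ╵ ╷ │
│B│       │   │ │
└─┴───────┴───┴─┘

Finding the shortest path from (0, 1) to (5, 0):
Path length: 6 steps
Directions: left → down → down → down → down → down

Solution:

┌───┬─────┬─────┐
│↓ A│     │     │
│ ╶─┘ ╷ ╷ ╵ ┌─╴ │
│↓    │ │   │   │
│ ┌─┬─┤ ├───┤ ┌─┤
│↓│ │ │ │   │ │ │
│ ╵ │ │ │ ╷ ╵ │ │
│↓  │ │ │ │   │ │
│ ┌─┘ │ └─┤ ┌─┘ │
│↓│   │   │ │   │
│ │ ╶─┴─╴ │ ╵ ╷ │
│B│       │   │ │
└─┴───────┴───┴─┘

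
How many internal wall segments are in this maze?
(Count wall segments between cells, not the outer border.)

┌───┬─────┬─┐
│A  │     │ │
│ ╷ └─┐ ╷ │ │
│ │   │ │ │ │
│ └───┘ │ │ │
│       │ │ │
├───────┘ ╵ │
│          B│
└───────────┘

Counting internal wall segments:
Total internal walls: 15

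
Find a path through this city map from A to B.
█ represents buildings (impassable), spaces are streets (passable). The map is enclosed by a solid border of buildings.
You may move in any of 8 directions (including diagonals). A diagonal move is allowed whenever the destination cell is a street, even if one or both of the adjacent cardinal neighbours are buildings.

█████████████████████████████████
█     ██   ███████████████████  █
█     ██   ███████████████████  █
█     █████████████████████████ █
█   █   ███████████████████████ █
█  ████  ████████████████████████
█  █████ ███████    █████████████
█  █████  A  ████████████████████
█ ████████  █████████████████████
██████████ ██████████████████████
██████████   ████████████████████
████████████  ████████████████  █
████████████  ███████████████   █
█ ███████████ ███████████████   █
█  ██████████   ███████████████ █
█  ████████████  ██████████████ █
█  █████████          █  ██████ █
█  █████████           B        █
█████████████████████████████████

Finding the shortest path from A to B:
Movement: 8-directional
Path length: 16 steps
Directions: down → down → down-right → down-right → down → down-right → down-right → right → down-right → down-right → right → right → right → right → down-right → right

Solution:

█████████████████████████████████
█     ██   ███████████████████  █
█     ██   ███████████████████  █
█     █████████████████████████ █
█   █   ███████████████████████ █
█  ████  ████████████████████████
█  █████ ███████    █████████████
█  █████  A  ████████████████████
█ ████████↓ █████████████████████
██████████↘██████████████████████
██████████ ↘ ████████████████████
████████████↓ ████████████████  █
████████████↘ ███████████████   █
█ ███████████↘███████████████   █
█  ██████████ →↘███████████████ █
█  ████████████ ↘██████████████ █
█  █████████     →→→→↘█  ██████ █
█  █████████          →B        █
█████████████████████████████████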